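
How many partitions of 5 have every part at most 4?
p(5, parts ≤ 4) = 6

Partitions of 5 with all parts ≤ 4: 4+1, 3+2, 3+1+1, 2+2+1, 2+1+1+1, 1+1+1+1+1. Count = 6.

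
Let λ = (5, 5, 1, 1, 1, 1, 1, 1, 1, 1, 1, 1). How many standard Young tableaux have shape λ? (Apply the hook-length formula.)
# SYT of shape (5, 5, 1, 1, 1, 1, 1, 1, 1, 1, 1, 1) = 969969

Hook-length formula: f^λ = n! / Π hook(c), product over all cells c of the Young diagram. For λ = (5, 5, 1, 1, 1, 1, 1, 1, 1, 1, 1, 1), n = 20 boxes. Hook lengths by row (left-to-right, top-to-bottom): [16, 5, 4, 3, 2]; [15, 4, 3, 2, 1]; [10]; [9]; [8]; [7]; [6]; [5]; [4]; [3]; [2]; [1]. Product of hooks = 2508226560000. So f^λ = 20! / 2508226560000 = 2432902008176640000 / 2508226560000 = 969969.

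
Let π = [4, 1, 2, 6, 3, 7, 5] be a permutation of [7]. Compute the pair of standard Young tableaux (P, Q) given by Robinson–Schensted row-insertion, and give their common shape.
P = [1, 2, 3, 5] / [4, 6, 7];  Q = [1, 3, 4, 6] / [2, 5, 7];  common shape = (4, 3)

Row-insert the values π_1, π_2, … into P one at a time, bumping the leftmost entry strictly greater than the inserted value down to the next row. The recording tableau Q records, in position (i, j), the step at which that cell was added to P.
  Insert 4 (step 1): P = [4];  Q = [1]
  Insert 1 (step 2): P = [1] / [4];  Q = [1] / [2]
  Insert 2 (step 3): P = [1, 2] / [4];  Q = [1, 3] / [2]
  Insert 6 (step 4): P = [1, 2, 6] / [4];  Q = [1, 3, 4] / [2]
  Insert 3 (step 5): P = [1, 2, 3] / [4, 6];  Q = [1, 3, 4] / [2, 5]
  Insert 7 (step 6): P = [1, 2, 3, 7] / [4, 6];  Q = [1, 3, 4, 6] / [2, 5]
  Insert 5 (step 7): P = [1, 2, 3, 5] / [4, 6, 7];  Q = [1, 3, 4, 6] / [2, 5, 7]
Final shape: (4, 3).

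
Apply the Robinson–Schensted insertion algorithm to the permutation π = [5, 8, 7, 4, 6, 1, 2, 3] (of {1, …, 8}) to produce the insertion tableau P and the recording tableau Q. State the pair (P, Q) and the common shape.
P = [1, 2, 3] / [4, 6] / [5, 7] / [8];  Q = [1, 2, 8] / [3, 5] / [4, 7] / [6];  common shape = (3, 2, 2, 1)

Row-insert the values π_1, π_2, … into P one at a time, bumping the leftmost entry strictly greater than the inserted value down to the next row. The recording tableau Q records, in position (i, j), the step at which that cell was added to P.
  Insert 5 (step 1): P = [5];  Q = [1]
  Insert 8 (step 2): P = [5, 8];  Q = [1, 2]
  Insert 7 (step 3): P = [5, 7] / [8];  Q = [1, 2] / [3]
  Insert 4 (step 4): P = [4, 7] / [5] / [8];  Q = [1, 2] / [3] / [4]
  Insert 6 (step 5): P = [4, 6] / [5, 7] / [8];  Q = [1, 2] / [3, 5] / [4]
  Insert 1 (step 6): P = [1, 6] / [4, 7] / [5] / [8];  Q = [1, 2] / [3, 5] / [4] / [6]
  Insert 2 (step 7): P = [1, 2] / [4, 6] / [5, 7] / [8];  Q = [1, 2] / [3, 5] / [4, 7] / [6]
  Insert 3 (step 8): P = [1, 2, 3] / [4, 6] / [5, 7] / [8];  Q = [1, 2, 8] / [3, 5] / [4, 7] / [6]
Final shape: (3, 2, 2, 1).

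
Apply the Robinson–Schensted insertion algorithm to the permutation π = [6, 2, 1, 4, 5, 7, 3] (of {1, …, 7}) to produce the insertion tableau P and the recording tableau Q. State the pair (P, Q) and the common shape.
P = [1, 3, 5, 7] / [2, 4] / [6];  Q = [1, 4, 5, 6] / [2, 7] / [3];  common shape = (4, 2, 1)

Row-insert the values π_1, π_2, … into P one at a time, bumping the leftmost entry strictly greater than the inserted value down to the next row. The recording tableau Q records, in position (i, j), the step at which that cell was added to P.
  Insert 6 (step 1): P = [6];  Q = [1]
  Insert 2 (step 2): P = [2] / [6];  Q = [1] / [2]
  Insert 1 (step 3): P = [1] / [2] / [6];  Q = [1] / [2] / [3]
  Insert 4 (step 4): P = [1, 4] / [2] / [6];  Q = [1, 4] / [2] / [3]
  Insert 5 (step 5): P = [1, 4, 5] / [2] / [6];  Q = [1, 4, 5] / [2] / [3]
  Insert 7 (step 6): P = [1, 4, 5, 7] / [2] / [6];  Q = [1, 4, 5, 6] / [2] / [3]
  Insert 3 (step 7): P = [1, 3, 5, 7] / [2, 4] / [6];  Q = [1, 4, 5, 6] / [2, 7] / [3]
Final shape: (4, 2, 1).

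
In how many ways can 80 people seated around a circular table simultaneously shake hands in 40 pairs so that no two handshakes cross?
C_40 = 2622127042276492108820

These noncrossing handshakes are counted by the Catalan number C_n = (1/(n + 1)) · C(2n, n). For n = 40: C_40 = (1/41) · C(80, 40) = 107507208733336176461620/41 = 2622127042276492108820.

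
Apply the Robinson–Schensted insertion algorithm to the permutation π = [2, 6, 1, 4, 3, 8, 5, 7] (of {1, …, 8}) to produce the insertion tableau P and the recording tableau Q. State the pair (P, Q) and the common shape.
P = [1, 3, 5, 7] / [2, 4, 8] / [6];  Q = [1, 2, 6, 8] / [3, 4, 7] / [5];  common shape = (4, 3, 1)

Row-insert the values π_1, π_2, … into P one at a time, bumping the leftmost entry strictly greater than the inserted value down to the next row. The recording tableau Q records, in position (i, j), the step at which that cell was added to P.
  Insert 2 (step 1): P = [2];  Q = [1]
  Insert 6 (step 2): P = [2, 6];  Q = [1, 2]
  Insert 1 (step 3): P = [1, 6] / [2];  Q = [1, 2] / [3]
  Insert 4 (step 4): P = [1, 4] / [2, 6];  Q = [1, 2] / [3, 4]
  Insert 3 (step 5): P = [1, 3] / [2, 4] / [6];  Q = [1, 2] / [3, 4] / [5]
  Insert 8 (step 6): P = [1, 3, 8] / [2, 4] / [6];  Q = [1, 2, 6] / [3, 4] / [5]
  Insert 5 (step 7): P = [1, 3, 5] / [2, 4, 8] / [6];  Q = [1, 2, 6] / [3, 4, 7] / [5]
  Insert 7 (step 8): P = [1, 3, 5, 7] / [2, 4, 8] / [6];  Q = [1, 2, 6, 8] / [3, 4, 7] / [5]
Final shape: (4, 3, 1).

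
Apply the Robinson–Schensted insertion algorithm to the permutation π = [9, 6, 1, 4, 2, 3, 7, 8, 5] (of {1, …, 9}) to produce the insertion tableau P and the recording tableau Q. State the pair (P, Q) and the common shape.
P = [1, 2, 3, 5, 8] / [4, 7] / [6] / [9];  Q = [1, 4, 6, 7, 8] / [2, 9] / [3] / [5];  common shape = (5, 2, 1, 1)

Row-insert the values π_1, π_2, … into P one at a time, bumping the leftmost entry strictly greater than the inserted value down to the next row. The recording tableau Q records, in position (i, j), the step at which that cell was added to P.
  Insert 9 (step 1): P = [9];  Q = [1]
  Insert 6 (step 2): P = [6] / [9];  Q = [1] / [2]
  Insert 1 (step 3): P = [1] / [6] / [9];  Q = [1] / [2] / [3]
  Insert 4 (step 4): P = [1, 4] / [6] / [9];  Q = [1, 4] / [2] / [3]
  Insert 2 (step 5): P = [1, 2] / [4] / [6] / [9];  Q = [1, 4] / [2] / [3] / [5]
  Insert 3 (step 6): P = [1, 2, 3] / [4] / [6] / [9];  Q = [1, 4, 6] / [2] / [3] / [5]
  Insert 7 (step 7): P = [1, 2, 3, 7] / [4] / [6] / [9];  Q = [1, 4, 6, 7] / [2] / [3] / [5]
  Insert 8 (step 8): P = [1, 2, 3, 7, 8] / [4] / [6] / [9];  Q = [1, 4, 6, 7, 8] / [2] / [3] / [5]
  Insert 5 (step 9): P = [1, 2, 3, 5, 8] / [4, 7] / [6] / [9];  Q = [1, 4, 6, 7, 8] / [2, 9] / [3] / [5]
Final shape: (5, 2, 1, 1).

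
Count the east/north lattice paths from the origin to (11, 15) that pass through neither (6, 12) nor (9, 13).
Number of paths = 4147592

Inclusion–exclusion. Total paths: C(26, 11) = 7726160. Through P₁: C(18, 6)·C(8, 5) = 1039584. Through P₂: C(22, 9)·C(4, 2) = 2984520. Since P₁ is strictly southwest of P₂, a monotone path through both must visit P₁ then P₂; paths through both = C(18, 6)·C(4, 3)·C(4, 2) = 445536. Avoid both = 7726160 − 1039584 − 2984520 + 445536 = 4147592.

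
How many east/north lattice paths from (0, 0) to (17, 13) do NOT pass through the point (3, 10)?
Number of paths = 119565370

Total paths from (0, 0) to (17, 13): C(30, 17) = 119759850. Paths through (3, 10): (paths (0, 0) → (3, 10)) × (paths (3, 10) → (17, 13)) = C(13, 3) · C(17, 14) = 286 · 680 = 194480. Avoidance count = 119759850 − 194480 = 119565370.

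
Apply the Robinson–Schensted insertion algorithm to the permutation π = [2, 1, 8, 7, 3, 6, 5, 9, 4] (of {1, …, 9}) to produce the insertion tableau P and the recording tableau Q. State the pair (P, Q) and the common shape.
P = [1, 3, 4, 9] / [2, 5] / [6] / [7] / [8];  Q = [1, 3, 6, 8] / [2, 4] / [5] / [7] / [9];  common shape = (4, 2, 1, 1, 1)

Row-insert the values π_1, π_2, … into P one at a time, bumping the leftmost entry strictly greater than the inserted value down to the next row. The recording tableau Q records, in position (i, j), the step at which that cell was added to P.
  Insert 2 (step 1): P = [2];  Q = [1]
  Insert 1 (step 2): P = [1] / [2];  Q = [1] / [2]
  Insert 8 (step 3): P = [1, 8] / [2];  Q = [1, 3] / [2]
  Insert 7 (step 4): P = [1, 7] / [2, 8];  Q = [1, 3] / [2, 4]
  Insert 3 (step 5): P = [1, 3] / [2, 7] / [8];  Q = [1, 3] / [2, 4] / [5]
  Insert 6 (step 6): P = [1, 3, 6] / [2, 7] / [8];  Q = [1, 3, 6] / [2, 4] / [5]
  Insert 5 (step 7): P = [1, 3, 5] / [2, 6] / [7] / [8];  Q = [1, 3, 6] / [2, 4] / [5] / [7]
  Insert 9 (step 8): P = [1, 3, 5, 9] / [2, 6] / [7] / [8];  Q = [1, 3, 6, 8] / [2, 4] / [5] / [7]
  Insert 4 (step 9): P = [1, 3, 4, 9] / [2, 5] / [6] / [7] / [8];  Q = [1, 3, 6, 8] / [2, 4] / [5] / [7] / [9]
Final shape: (4, 2, 1, 1, 1).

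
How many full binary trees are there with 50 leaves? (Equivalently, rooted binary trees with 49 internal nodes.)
C_49 = 509552245179617138054608572

These full binary trees are counted by the Catalan number C_n = (1/(n + 1)) · C(2n, n). For n = 49: C_49 = (1/50) · C(98, 49) = 25477612258980856902730428600/50 = 509552245179617138054608572.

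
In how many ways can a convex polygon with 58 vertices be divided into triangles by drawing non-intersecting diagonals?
C_56 = 6852456927844873497549658464312

These polygon triangulations are counted by the Catalan number C_n = (1/(n + 1)) · C(2n, n). For n = 56: C_56 = (1/57) · C(112, 56) = 390590044887157789360330532465784/57 = 6852456927844873497549658464312.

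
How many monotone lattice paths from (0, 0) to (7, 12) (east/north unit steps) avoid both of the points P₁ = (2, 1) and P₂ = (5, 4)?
Number of paths = 34314

Inclusion–exclusion. Total paths: C(19, 7) = 50388. Through P₁: C(3, 2)·C(16, 5) = 13104. Through P₂: C(9, 5)·C(10, 2) = 5670. Since P₁ is strictly southwest of P₂, a monotone path through both must visit P₁ then P₂; paths through both = C(3, 2)·C(6, 3)·C(10, 2) = 2700. Avoid both = 50388 − 13104 − 5670 + 2700 = 34314.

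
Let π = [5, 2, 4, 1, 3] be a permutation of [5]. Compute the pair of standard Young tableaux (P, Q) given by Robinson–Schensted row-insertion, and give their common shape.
P = [1, 3] / [2, 4] / [5];  Q = [1, 3] / [2, 5] / [4];  common shape = (2, 2, 1)

Row-insert the values π_1, π_2, … into P one at a time, bumping the leftmost entry strictly greater than the inserted value down to the next row. The recording tableau Q records, in position (i, j), the step at which that cell was added to P.
  Insert 5 (step 1): P = [5];  Q = [1]
  Insert 2 (step 2): P = [2] / [5];  Q = [1] / [2]
  Insert 4 (step 3): P = [2, 4] / [5];  Q = [1, 3] / [2]
  Insert 1 (step 4): P = [1, 4] / [2] / [5];  Q = [1, 3] / [2] / [4]
  Insert 3 (step 5): P = [1, 3] / [2, 4] / [5];  Q = [1, 3] / [2, 5] / [4]
Final shape: (2, 2, 1).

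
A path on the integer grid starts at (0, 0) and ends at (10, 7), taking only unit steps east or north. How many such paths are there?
Number of paths = 19448

A monotone lattice path from (0, 0) to (10, 7) consists of 10 east steps and 7 north steps in some order, so it is determined by which 10 of the 17 steps are east. The count is C(17, 10) = 19448.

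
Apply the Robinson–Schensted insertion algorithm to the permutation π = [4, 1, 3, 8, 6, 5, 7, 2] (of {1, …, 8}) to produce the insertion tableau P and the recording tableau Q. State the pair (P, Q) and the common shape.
P = [1, 2, 5, 7] / [3, 6] / [4] / [8];  Q = [1, 3, 4, 7] / [2, 5] / [6] / [8];  common shape = (4, 2, 1, 1)

Row-insert the values π_1, π_2, … into P one at a time, bumping the leftmost entry strictly greater than the inserted value down to the next row. The recording tableau Q records, in position (i, j), the step at which that cell was added to P.
  Insert 4 (step 1): P = [4];  Q = [1]
  Insert 1 (step 2): P = [1] / [4];  Q = [1] / [2]
  Insert 3 (step 3): P = [1, 3] / [4];  Q = [1, 3] / [2]
  Insert 8 (step 4): P = [1, 3, 8] / [4];  Q = [1, 3, 4] / [2]
  Insert 6 (step 5): P = [1, 3, 6] / [4, 8];  Q = [1, 3, 4] / [2, 5]
  Insert 5 (step 6): P = [1, 3, 5] / [4, 6] / [8];  Q = [1, 3, 4] / [2, 5] / [6]
  Insert 7 (step 7): P = [1, 3, 5, 7] / [4, 6] / [8];  Q = [1, 3, 4, 7] / [2, 5] / [6]
  Insert 2 (step 8): P = [1, 2, 5, 7] / [3, 6] / [4] / [8];  Q = [1, 3, 4, 7] / [2, 5] / [6] / [8]
Final shape: (4, 2, 1, 1).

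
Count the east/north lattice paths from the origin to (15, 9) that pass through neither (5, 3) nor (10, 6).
Number of paths = 586224

Inclusion–exclusion. Total paths: C(24, 15) = 1307504. Through P₁: C(8, 5)·C(16, 10) = 448448. Through P₂: C(16, 10)·C(8, 5) = 448448. Since P₁ is strictly southwest of P₂, a monotone path through both must visit P₁ then P₂; paths through both = C(8, 5)·C(8, 5)·C(8, 5) = 175616. Avoid both = 1307504 − 448448 − 448448 + 175616 = 586224.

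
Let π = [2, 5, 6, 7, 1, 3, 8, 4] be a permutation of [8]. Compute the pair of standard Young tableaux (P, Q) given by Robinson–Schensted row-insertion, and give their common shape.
P = [1, 3, 4, 7, 8] / [2, 5, 6];  Q = [1, 2, 3, 4, 7] / [5, 6, 8];  common shape = (5, 3)

Row-insert the values π_1, π_2, … into P one at a time, bumping the leftmost entry strictly greater than the inserted value down to the next row. The recording tableau Q records, in position (i, j), the step at which that cell was added to P.
  Insert 2 (step 1): P = [2];  Q = [1]
  Insert 5 (step 2): P = [2, 5];  Q = [1, 2]
  Insert 6 (step 3): P = [2, 5, 6];  Q = [1, 2, 3]
  Insert 7 (step 4): P = [2, 5, 6, 7];  Q = [1, 2, 3, 4]
  Insert 1 (step 5): P = [1, 5, 6, 7] / [2];  Q = [1, 2, 3, 4] / [5]
  Insert 3 (step 6): P = [1, 3, 6, 7] / [2, 5];  Q = [1, 2, 3, 4] / [5, 6]
  Insert 8 (step 7): P = [1, 3, 6, 7, 8] / [2, 5];  Q = [1, 2, 3, 4, 7] / [5, 6]
  Insert 4 (step 8): P = [1, 3, 4, 7, 8] / [2, 5, 6];  Q = [1, 2, 3, 4, 7] / [5, 6, 8]
Final shape: (5, 3).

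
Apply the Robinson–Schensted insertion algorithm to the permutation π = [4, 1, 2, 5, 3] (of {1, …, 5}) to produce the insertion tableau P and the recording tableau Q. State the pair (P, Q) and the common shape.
P = [1, 2, 3] / [4, 5];  Q = [1, 3, 4] / [2, 5];  common shape = (3, 2)

Row-insert the values π_1, π_2, … into P one at a time, bumping the leftmost entry strictly greater than the inserted value down to the next row. The recording tableau Q records, in position (i, j), the step at which that cell was added to P.
  Insert 4 (step 1): P = [4];  Q = [1]
  Insert 1 (step 2): P = [1] / [4];  Q = [1] / [2]
  Insert 2 (step 3): P = [1, 2] / [4];  Q = [1, 3] / [2]
  Insert 5 (step 4): P = [1, 2, 5] / [4];  Q = [1, 3, 4] / [2]
  Insert 3 (step 5): P = [1, 2, 3] / [4, 5];  Q = [1, 3, 4] / [2, 5]
Final shape: (3, 2).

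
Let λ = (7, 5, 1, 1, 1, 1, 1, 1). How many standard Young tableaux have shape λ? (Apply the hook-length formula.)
# SYT of shape (7, 5, 1, 1, 1, 1, 1, 1) = 1432080

Hook-length formula: f^λ = n! / Π hook(c), product over all cells c of the Young diagram. For λ = (7, 5, 1, 1, 1, 1, 1, 1), n = 18 boxes. Hook lengths by row (left-to-right, top-to-bottom): [14, 7, 6, 5, 4, 2, 1]; [11, 4, 3, 2, 1]; [6]; [5]; [4]; [3]; [2]; [1]. Product of hooks = 4470681600. So f^λ = 18! / 4470681600 = 6402373705728000 / 4470681600 = 1432080.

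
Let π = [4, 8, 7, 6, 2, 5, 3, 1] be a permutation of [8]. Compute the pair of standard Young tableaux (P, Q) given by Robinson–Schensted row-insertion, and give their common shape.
P = [1, 3] / [2, 5] / [4] / [6] / [7] / [8];  Q = [1, 2] / [3, 6] / [4] / [5] / [7] / [8];  common shape = (2, 2, 1, 1, 1, 1)

Row-insert the values π_1, π_2, … into P one at a time, bumping the leftmost entry strictly greater than the inserted value down to the next row. The recording tableau Q records, in position (i, j), the step at which that cell was added to P.
  Insert 4 (step 1): P = [4];  Q = [1]
  Insert 8 (step 2): P = [4, 8];  Q = [1, 2]
  Insert 7 (step 3): P = [4, 7] / [8];  Q = [1, 2] / [3]
  Insert 6 (step 4): P = [4, 6] / [7] / [8];  Q = [1, 2] / [3] / [4]
  Insert 2 (step 5): P = [2, 6] / [4] / [7] / [8];  Q = [1, 2] / [3] / [4] / [5]
  Insert 5 (step 6): P = [2, 5] / [4, 6] / [7] / [8];  Q = [1, 2] / [3, 6] / [4] / [5]
  Insert 3 (step 7): P = [2, 3] / [4, 5] / [6] / [7] / [8];  Q = [1, 2] / [3, 6] / [4] / [5] / [7]
  Insert 1 (step 8): P = [1, 3] / [2, 5] / [4] / [6] / [7] / [8];  Q = [1, 2] / [3, 6] / [4] / [5] / [7] / [8]
Final shape: (2, 2, 1, 1, 1, 1).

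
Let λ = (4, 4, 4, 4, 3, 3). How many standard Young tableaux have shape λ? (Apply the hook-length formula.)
# SYT of shape (4, 4, 4, 4, 3, 3) = 76211850

Hook-length formula: f^λ = n! / Π hook(c), product over all cells c of the Young diagram. For λ = (4, 4, 4, 4, 3, 3), n = 22 boxes. Hook lengths by row (left-to-right, top-to-bottom): [9, 8, 7, 4]; [8, 7, 6, 3]; [7, 6, 5, 2]; [6, 5, 4, 1]; [4, 3, 2]; [3, 2, 1]. Product of hooks = 14748372172800. So f^λ = 22! / 14748372172800 = 1124000727777607680000 / 14748372172800 = 76211850.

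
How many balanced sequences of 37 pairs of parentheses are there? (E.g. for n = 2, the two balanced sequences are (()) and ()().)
C_37 = 45950804324621742364

These balanced parentheses are counted by the Catalan number C_n = (1/(n + 1)) · C(2n, n). For n = 37: C_37 = (1/38) · C(74, 37) = 1746130564335626209832/38 = 45950804324621742364.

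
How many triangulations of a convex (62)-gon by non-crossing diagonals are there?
C_60 = 1583850964596120042686772779038896

These polygon triangulations are counted by the Catalan number C_n = (1/(n + 1)) · C(2n, n). For n = 60: C_60 = (1/61) · C(120, 60) = 96614908840363322603893139521372656/61 = 1583850964596120042686772779038896.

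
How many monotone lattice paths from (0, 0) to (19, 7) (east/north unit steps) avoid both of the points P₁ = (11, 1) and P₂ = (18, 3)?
Number of paths = 617274

Inclusion–exclusion. Total paths: C(26, 19) = 657800. Through P₁: C(12, 11)·C(14, 8) = 36036. Through P₂: C(21, 18)·C(5, 1) = 6650. Since P₁ is strictly southwest of P₂, a monotone path through both must visit P₁ then P₂; paths through both = C(12, 11)·C(9, 7)·C(5, 1) = 2160. Avoid both = 657800 − 36036 − 6650 + 2160 = 617274.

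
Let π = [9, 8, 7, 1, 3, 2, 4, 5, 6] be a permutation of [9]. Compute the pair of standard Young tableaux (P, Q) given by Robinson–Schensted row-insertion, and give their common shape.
P = [1, 2, 4, 5, 6] / [3] / [7] / [8] / [9];  Q = [1, 5, 7, 8, 9] / [2] / [3] / [4] / [6];  common shape = (5, 1, 1, 1, 1)

Row-insert the values π_1, π_2, … into P one at a time, bumping the leftmost entry strictly greater than the inserted value down to the next row. The recording tableau Q records, in position (i, j), the step at which that cell was added to P.
  Insert 9 (step 1): P = [9];  Q = [1]
  Insert 8 (step 2): P = [8] / [9];  Q = [1] / [2]
  Insert 7 (step 3): P = [7] / [8] / [9];  Q = [1] / [2] / [3]
  Insert 1 (step 4): P = [1] / [7] / [8] / [9];  Q = [1] / [2] / [3] / [4]
  Insert 3 (step 5): P = [1, 3] / [7] / [8] / [9];  Q = [1, 5] / [2] / [3] / [4]
  Insert 2 (step 6): P = [1, 2] / [3] / [7] / [8] / [9];  Q = [1, 5] / [2] / [3] / [4] / [6]
  Insert 4 (step 7): P = [1, 2, 4] / [3] / [7] / [8] / [9];  Q = [1, 5, 7] / [2] / [3] / [4] / [6]
  Insert 5 (step 8): P = [1, 2, 4, 5] / [3] / [7] / [8] / [9];  Q = [1, 5, 7, 8] / [2] / [3] / [4] / [6]
  Insert 6 (step 9): P = [1, 2, 4, 5, 6] / [3] / [7] / [8] / [9];  Q = [1, 5, 7, 8, 9] / [2] / [3] / [4] / [6]
Final shape: (5, 1, 1, 1, 1).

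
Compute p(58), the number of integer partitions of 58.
p(58) = 715220

Compute p(n) via the recurrence p(n, m) = p(n, m−1) + p(n−m, m), where p(n, m) counts partitions of n with all parts ≤ m and p(n) = p(n, n). The base cases are p(0, m) = 1 and p(n, 0) = 0 for n > 0. Filling the table yields p(58) = 715220. (Euler's pentagonal recurrence is an alternative.)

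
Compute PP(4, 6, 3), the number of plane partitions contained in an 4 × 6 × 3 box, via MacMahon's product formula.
PP(4, 6, 3) = 457380

Evaluate the triple product over i = 1..4, j = 1..6, k = 1..3. The factors are (2/1) · (3/2) · (4/3) · (3/2) · (4/3) · (5/4) · (4/3) · (5/4) · … (72 factors total). The numerators and denominators telescope so the product is an integer; carrying out the multiplication exactly gives PP(4, 6, 3) = 457380.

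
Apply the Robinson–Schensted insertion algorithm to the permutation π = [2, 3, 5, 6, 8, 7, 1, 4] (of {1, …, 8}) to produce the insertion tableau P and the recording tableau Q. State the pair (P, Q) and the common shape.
P = [1, 3, 4, 6, 7] / [2, 5] / [8];  Q = [1, 2, 3, 4, 5] / [6, 8] / [7];  common shape = (5, 2, 1)

Row-insert the values π_1, π_2, … into P one at a time, bumping the leftmost entry strictly greater than the inserted value down to the next row. The recording tableau Q records, in position (i, j), the step at which that cell was added to P.
  Insert 2 (step 1): P = [2];  Q = [1]
  Insert 3 (step 2): P = [2, 3];  Q = [1, 2]
  Insert 5 (step 3): P = [2, 3, 5];  Q = [1, 2, 3]
  Insert 6 (step 4): P = [2, 3, 5, 6];  Q = [1, 2, 3, 4]
  Insert 8 (step 5): P = [2, 3, 5, 6, 8];  Q = [1, 2, 3, 4, 5]
  Insert 7 (step 6): P = [2, 3, 5, 6, 7] / [8];  Q = [1, 2, 3, 4, 5] / [6]
  Insert 1 (step 7): P = [1, 3, 5, 6, 7] / [2] / [8];  Q = [1, 2, 3, 4, 5] / [6] / [7]
  Insert 4 (step 8): P = [1, 3, 4, 6, 7] / [2, 5] / [8];  Q = [1, 2, 3, 4, 5] / [6, 8] / [7]
Final shape: (5, 2, 1).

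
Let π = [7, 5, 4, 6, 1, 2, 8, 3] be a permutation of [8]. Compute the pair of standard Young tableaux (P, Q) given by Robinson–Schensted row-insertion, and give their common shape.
P = [1, 2, 3] / [4, 6, 8] / [5] / [7];  Q = [1, 4, 7] / [2, 6, 8] / [3] / [5];  common shape = (3, 3, 1, 1)

Row-insert the values π_1, π_2, … into P one at a time, bumping the leftmost entry strictly greater than the inserted value down to the next row. The recording tableau Q records, in position (i, j), the step at which that cell was added to P.
  Insert 7 (step 1): P = [7];  Q = [1]
  Insert 5 (step 2): P = [5] / [7];  Q = [1] / [2]
  Insert 4 (step 3): P = [4] / [5] / [7];  Q = [1] / [2] / [3]
  Insert 6 (step 4): P = [4, 6] / [5] / [7];  Q = [1, 4] / [2] / [3]
  Insert 1 (step 5): P = [1, 6] / [4] / [5] / [7];  Q = [1, 4] / [2] / [3] / [5]
  Insert 2 (step 6): P = [1, 2] / [4, 6] / [5] / [7];  Q = [1, 4] / [2, 6] / [3] / [5]
  Insert 8 (step 7): P = [1, 2, 8] / [4, 6] / [5] / [7];  Q = [1, 4, 7] / [2, 6] / [3] / [5]
  Insert 3 (step 8): P = [1, 2, 3] / [4, 6, 8] / [5] / [7];  Q = [1, 4, 7] / [2, 6, 8] / [3] / [5]
Final shape: (3, 3, 1, 1).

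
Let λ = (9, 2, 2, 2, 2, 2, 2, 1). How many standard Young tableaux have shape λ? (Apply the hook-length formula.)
# SYT of shape (9, 2, 2, 2, 2, 2, 2, 1) = 68590665

Hook-length formula: f^λ = n! / Π hook(c), product over all cells c of the Young diagram. For λ = (9, 2, 2, 2, 2, 2, 2, 1), n = 22 boxes. Hook lengths by row (left-to-right, top-to-bottom): [16, 14, 7, 6, 5, 4, 3, 2, 1]; [8, 6]; [7, 5]; [6, 4]; [5, 3]; [4, 2]; [3, 1]; [1]. Product of hooks = 16387080192000. So f^λ = 22! / 16387080192000 = 1124000727777607680000 / 16387080192000 = 68590665.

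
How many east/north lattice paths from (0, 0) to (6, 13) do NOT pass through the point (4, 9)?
Number of paths = 16407

Total paths from (0, 0) to (6, 13): C(19, 6) = 27132. Paths through (4, 9): (paths (0, 0) → (4, 9)) × (paths (4, 9) → (6, 13)) = C(13, 4) · C(6, 2) = 715 · 15 = 10725. Avoidance count = 27132 − 10725 = 16407.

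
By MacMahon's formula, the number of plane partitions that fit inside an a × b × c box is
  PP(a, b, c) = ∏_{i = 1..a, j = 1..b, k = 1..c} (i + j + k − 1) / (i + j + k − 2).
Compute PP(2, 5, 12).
PP(2, 5, 12) = 8836464

Evaluate the triple product over i = 1..2, j = 1..5, k = 1..12. The factors are (2/1) · (3/2) · (4/3) · (5/4) · (6/5) · (7/6) · (8/7) · (9/8) · … (120 factors total). The numerators and denominators telescope so the product is an integer; carrying out the multiplication exactly gives PP(2, 5, 12) = 8836464.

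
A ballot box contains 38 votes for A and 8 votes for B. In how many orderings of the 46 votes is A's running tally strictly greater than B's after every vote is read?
Strict-lead orderings = 170173575

Total orderings of the 46 votes with 38 for A: C(46, 38) = 260932815. By the Bertrand ballot formula (Cycle Lemma / reflection principle), the number of orderings in which A is strictly ahead of B throughout is (p − q)/(p + q) · C(p + q, p) = (38 − 8)/(38 + 8) · 260932815 = 170173575.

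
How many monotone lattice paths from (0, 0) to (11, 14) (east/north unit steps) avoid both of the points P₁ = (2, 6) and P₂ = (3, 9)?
Number of paths = 3637724

Inclusion–exclusion. Total paths: C(25, 11) = 4457400. Through P₁: C(8, 2)·C(17, 9) = 680680. Through P₂: C(12, 3)·C(13, 8) = 283140. Since P₁ is strictly southwest of P₂, a monotone path through both must visit P₁ then P₂; paths through both = C(8, 2)·C(4, 1)·C(13, 8) = 144144. Avoid both = 4457400 − 680680 − 283140 + 144144 = 3637724.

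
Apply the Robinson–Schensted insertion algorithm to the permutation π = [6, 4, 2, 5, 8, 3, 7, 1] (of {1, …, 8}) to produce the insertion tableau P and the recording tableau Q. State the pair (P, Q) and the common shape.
P = [1, 3, 7] / [2, 5, 8] / [4] / [6];  Q = [1, 4, 5] / [2, 6, 7] / [3] / [8];  common shape = (3, 3, 1, 1)

Row-insert the values π_1, π_2, … into P one at a time, bumping the leftmost entry strictly greater than the inserted value down to the next row. The recording tableau Q records, in position (i, j), the step at which that cell was added to P.
  Insert 6 (step 1): P = [6];  Q = [1]
  Insert 4 (step 2): P = [4] / [6];  Q = [1] / [2]
  Insert 2 (step 3): P = [2] / [4] / [6];  Q = [1] / [2] / [3]
  Insert 5 (step 4): P = [2, 5] / [4] / [6];  Q = [1, 4] / [2] / [3]
  Insert 8 (step 5): P = [2, 5, 8] / [4] / [6];  Q = [1, 4, 5] / [2] / [3]
  Insert 3 (step 6): P = [2, 3, 8] / [4, 5] / [6];  Q = [1, 4, 5] / [2, 6] / [3]
  Insert 7 (step 7): P = [2, 3, 7] / [4, 5, 8] / [6];  Q = [1, 4, 5] / [2, 6, 7] / [3]
  Insert 1 (step 8): P = [1, 3, 7] / [2, 5, 8] / [4] / [6];  Q = [1, 4, 5] / [2, 6, 7] / [3] / [8]
Final shape: (3, 3, 1, 1).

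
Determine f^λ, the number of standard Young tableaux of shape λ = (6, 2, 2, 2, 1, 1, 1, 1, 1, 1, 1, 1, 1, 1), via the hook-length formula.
# SYT of shape (6, 2, 2, 2, 1, 1, 1, 1, 1, 1, 1, 1, 1, 1) = 6479550

Hook-length formula: f^λ = n! / Π hook(c), product over all cells c of the Young diagram. For λ = (6, 2, 2, 2, 1, 1, 1, 1, 1, 1, 1, 1, 1, 1), n = 22 boxes. Hook lengths by row (left-to-right, top-to-bottom): [19, 8, 4, 3, 2, 1]; [14, 3]; [13, 2]; [12, 1]; [10]; [9]; [8]; [7]; [6]; [5]; [4]; [3]; [2]; [1]. Product of hooks = 173468948889600. So f^λ = 22! / 173468948889600 = 1124000727777607680000 / 173468948889600 = 6479550.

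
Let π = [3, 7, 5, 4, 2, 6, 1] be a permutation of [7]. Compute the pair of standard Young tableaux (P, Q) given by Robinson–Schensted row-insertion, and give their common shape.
P = [1, 4, 6] / [2] / [3] / [5] / [7];  Q = [1, 2, 6] / [3] / [4] / [5] / [7];  common shape = (3, 1, 1, 1, 1)

Row-insert the values π_1, π_2, … into P one at a time, bumping the leftmost entry strictly greater than the inserted value down to the next row. The recording tableau Q records, in position (i, j), the step at which that cell was added to P.
  Insert 3 (step 1): P = [3];  Q = [1]
  Insert 7 (step 2): P = [3, 7];  Q = [1, 2]
  Insert 5 (step 3): P = [3, 5] / [7];  Q = [1, 2] / [3]
  Insert 4 (step 4): P = [3, 4] / [5] / [7];  Q = [1, 2] / [3] / [4]
  Insert 2 (step 5): P = [2, 4] / [3] / [5] / [7];  Q = [1, 2] / [3] / [4] / [5]
  Insert 6 (step 6): P = [2, 4, 6] / [3] / [5] / [7];  Q = [1, 2, 6] / [3] / [4] / [5]
  Insert 1 (step 7): P = [1, 4, 6] / [2] / [3] / [5] / [7];  Q = [1, 2, 6] / [3] / [4] / [5] / [7]
Final shape: (3, 1, 1, 1, 1).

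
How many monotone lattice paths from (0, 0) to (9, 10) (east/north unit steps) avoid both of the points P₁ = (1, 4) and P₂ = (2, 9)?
Number of paths = 77163

Inclusion–exclusion. Total paths: C(19, 9) = 92378. Through P₁: C(5, 1)·C(14, 8) = 15015. Through P₂: C(11, 2)·C(8, 7) = 440. Since P₁ is strictly southwest of P₂, a monotone path through both must visit P₁ then P₂; paths through both = C(5, 1)·C(6, 1)·C(8, 7) = 240. Avoid both = 92378 − 15015 − 440 + 240 = 77163.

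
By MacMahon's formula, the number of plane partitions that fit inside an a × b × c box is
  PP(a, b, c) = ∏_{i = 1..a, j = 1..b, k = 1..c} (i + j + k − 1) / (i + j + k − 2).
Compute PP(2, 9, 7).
PP(2, 9, 7) = 27810640

Evaluate the triple product over i = 1..2, j = 1..9, k = 1..7. The factors are (2/1) · (3/2) · (4/3) · (5/4) · (6/5) · (7/6) · (8/7) · (3/2) · … (126 factors total). The numerators and denominators telescope so the product is an integer; carrying out the multiplication exactly gives PP(2, 9, 7) = 27810640.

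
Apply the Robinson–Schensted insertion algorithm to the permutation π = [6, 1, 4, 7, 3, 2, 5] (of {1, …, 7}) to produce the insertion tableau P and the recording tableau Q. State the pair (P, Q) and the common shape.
P = [1, 2, 5] / [3, 7] / [4] / [6];  Q = [1, 3, 4] / [2, 7] / [5] / [6];  common shape = (3, 2, 1, 1)

Row-insert the values π_1, π_2, … into P one at a time, bumping the leftmost entry strictly greater than the inserted value down to the next row. The recording tableau Q records, in position (i, j), the step at which that cell was added to P.
  Insert 6 (step 1): P = [6];  Q = [1]
  Insert 1 (step 2): P = [1] / [6];  Q = [1] / [2]
  Insert 4 (step 3): P = [1, 4] / [6];  Q = [1, 3] / [2]
  Insert 7 (step 4): P = [1, 4, 7] / [6];  Q = [1, 3, 4] / [2]
  Insert 3 (step 5): P = [1, 3, 7] / [4] / [6];  Q = [1, 3, 4] / [2] / [5]
  Insert 2 (step 6): P = [1, 2, 7] / [3] / [4] / [6];  Q = [1, 3, 4] / [2] / [5] / [6]
  Insert 5 (step 7): P = [1, 2, 5] / [3, 7] / [4] / [6];  Q = [1, 3, 4] / [2, 7] / [5] / [6]
Final shape: (3, 2, 1, 1).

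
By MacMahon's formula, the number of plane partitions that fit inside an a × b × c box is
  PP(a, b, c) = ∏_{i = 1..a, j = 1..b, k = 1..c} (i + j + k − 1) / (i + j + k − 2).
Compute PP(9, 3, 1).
PP(9, 3, 1) = 220

Evaluate the triple product over i = 1..9, j = 1..3, k = 1..1. The factors are (2/1) · (3/2) · (4/3) · (3/2) · (4/3) · (5/4) · (4/3) · (5/4) · … (27 factors total). The numerators and denominators telescope so the product is an integer; carrying out the multiplication exactly gives PP(9, 3, 1) = 220.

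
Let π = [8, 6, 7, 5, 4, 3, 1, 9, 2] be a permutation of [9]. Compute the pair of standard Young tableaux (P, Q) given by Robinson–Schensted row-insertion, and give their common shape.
P = [1, 2, 9] / [3, 7] / [4] / [5] / [6] / [8];  Q = [1, 3, 8] / [2, 9] / [4] / [5] / [6] / [7];  common shape = (3, 2, 1, 1, 1, 1)

Row-insert the values π_1, π_2, … into P one at a time, bumping the leftmost entry strictly greater than the inserted value down to the next row. The recording tableau Q records, in position (i, j), the step at which that cell was added to P.
  Insert 8 (step 1): P = [8];  Q = [1]
  Insert 6 (step 2): P = [6] / [8];  Q = [1] / [2]
  Insert 7 (step 3): P = [6, 7] / [8];  Q = [1, 3] / [2]
  Insert 5 (step 4): P = [5, 7] / [6] / [8];  Q = [1, 3] / [2] / [4]
  Insert 4 (step 5): P = [4, 7] / [5] / [6] / [8];  Q = [1, 3] / [2] / [4] / [5]
  Insert 3 (step 6): P = [3, 7] / [4] / [5] / [6] / [8];  Q = [1, 3] / [2] / [4] / [5] / [6]
  Insert 1 (step 7): P = [1, 7] / [3] / [4] / [5] / [6] / [8];  Q = [1, 3] / [2] / [4] / [5] / [6] / [7]
  Insert 9 (step 8): P = [1, 7, 9] / [3] / [4] / [5] / [6] / [8];  Q = [1, 3, 8] / [2] / [4] / [5] / [6] / [7]
  Insert 2 (step 9): P = [1, 2, 9] / [3, 7] / [4] / [5] / [6] / [8];  Q = [1, 3, 8] / [2, 9] / [4] / [5] / [6] / [7]
Final shape: (3, 2, 1, 1, 1, 1).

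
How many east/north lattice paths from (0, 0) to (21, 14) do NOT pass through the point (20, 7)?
Number of paths = 2312855160

Total paths from (0, 0) to (21, 14): C(35, 21) = 2319959400. Paths through (20, 7): (paths (0, 0) → (20, 7)) × (paths (20, 7) → (21, 14)) = C(27, 20) · C(8, 1) = 888030 · 8 = 7104240. Avoidance count = 2319959400 − 7104240 = 2312855160.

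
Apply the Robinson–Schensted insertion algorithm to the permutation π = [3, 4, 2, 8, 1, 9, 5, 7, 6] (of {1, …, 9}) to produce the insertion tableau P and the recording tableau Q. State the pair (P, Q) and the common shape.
P = [1, 4, 5, 6] / [2, 7, 9] / [3, 8];  Q = [1, 2, 4, 6] / [3, 7, 8] / [5, 9];  common shape = (4, 3, 2)

Row-insert the values π_1, π_2, … into P one at a time, bumping the leftmost entry strictly greater than the inserted value down to the next row. The recording tableau Q records, in position (i, j), the step at which that cell was added to P.
  Insert 3 (step 1): P = [3];  Q = [1]
  Insert 4 (step 2): P = [3, 4];  Q = [1, 2]
  Insert 2 (step 3): P = [2, 4] / [3];  Q = [1, 2] / [3]
  Insert 8 (step 4): P = [2, 4, 8] / [3];  Q = [1, 2, 4] / [3]
  Insert 1 (step 5): P = [1, 4, 8] / [2] / [3];  Q = [1, 2, 4] / [3] / [5]
  Insert 9 (step 6): P = [1, 4, 8, 9] / [2] / [3];  Q = [1, 2, 4, 6] / [3] / [5]
  Insert 5 (step 7): P = [1, 4, 5, 9] / [2, 8] / [3];  Q = [1, 2, 4, 6] / [3, 7] / [5]
  Insert 7 (step 8): P = [1, 4, 5, 7] / [2, 8, 9] / [3];  Q = [1, 2, 4, 6] / [3, 7, 8] / [5]
  Insert 6 (step 9): P = [1, 4, 5, 6] / [2, 7, 9] / [3, 8];  Q = [1, 2, 4, 6] / [3, 7, 8] / [5, 9]
Final shape: (4, 3, 2).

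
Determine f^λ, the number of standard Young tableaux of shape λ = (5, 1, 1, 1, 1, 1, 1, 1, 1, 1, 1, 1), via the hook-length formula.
# SYT of shape (5, 1, 1, 1, 1, 1, 1, 1, 1, 1, 1, 1) = 1365

Hook-length formula: f^λ = n! / Π hook(c), product over all cells c of the Young diagram. For λ = (5, 1, 1, 1, 1, 1, 1, 1, 1, 1, 1, 1), n = 16 boxes. Hook lengths by row (left-to-right, top-to-bottom): [16, 4, 3, 2, 1]; [11]; [10]; [9]; [8]; [7]; [6]; [5]; [4]; [3]; [2]; [1]. Product of hooks = 15328051200. So f^λ = 16! / 15328051200 = 20922789888000 / 15328051200 = 1365.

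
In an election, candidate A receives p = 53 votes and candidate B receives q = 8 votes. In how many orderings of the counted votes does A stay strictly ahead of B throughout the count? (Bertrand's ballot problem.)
Strict-lead orderings = 2172413925

Total orderings of the 61 votes with 53 for A: C(61, 53) = 2944827765. By the Bertrand ballot formula (Cycle Lemma / reflection principle), the number of orderings in which A is strictly ahead of B throughout is (p − q)/(p + q) · C(p + q, p) = (53 − 8)/(53 + 8) · 2944827765 = 2172413925.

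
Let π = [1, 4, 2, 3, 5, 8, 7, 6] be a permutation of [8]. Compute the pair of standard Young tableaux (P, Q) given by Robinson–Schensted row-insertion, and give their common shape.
P = [1, 2, 3, 5, 6] / [4, 7] / [8];  Q = [1, 2, 4, 5, 6] / [3, 7] / [8];  common shape = (5, 2, 1)

Row-insert the values π_1, π_2, … into P one at a time, bumping the leftmost entry strictly greater than the inserted value down to the next row. The recording tableau Q records, in position (i, j), the step at which that cell was added to P.
  Insert 1 (step 1): P = [1];  Q = [1]
  Insert 4 (step 2): P = [1, 4];  Q = [1, 2]
  Insert 2 (step 3): P = [1, 2] / [4];  Q = [1, 2] / [3]
  Insert 3 (step 4): P = [1, 2, 3] / [4];  Q = [1, 2, 4] / [3]
  Insert 5 (step 5): P = [1, 2, 3, 5] / [4];  Q = [1, 2, 4, 5] / [3]
  Insert 8 (step 6): P = [1, 2, 3, 5, 8] / [4];  Q = [1, 2, 4, 5, 6] / [3]
  Insert 7 (step 7): P = [1, 2, 3, 5, 7] / [4, 8];  Q = [1, 2, 4, 5, 6] / [3, 7]
  Insert 6 (step 8): P = [1, 2, 3, 5, 6] / [4, 7] / [8];  Q = [1, 2, 4, 5, 6] / [3, 7] / [8]
Final shape: (5, 2, 1).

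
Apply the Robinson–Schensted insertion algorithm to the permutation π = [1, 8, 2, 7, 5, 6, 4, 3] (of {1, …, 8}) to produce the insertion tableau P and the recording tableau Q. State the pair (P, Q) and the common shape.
P = [1, 2, 3, 6] / [4] / [5] / [7] / [8];  Q = [1, 2, 4, 6] / [3] / [5] / [7] / [8];  common shape = (4, 1, 1, 1, 1)

Row-insert the values π_1, π_2, … into P one at a time, bumping the leftmost entry strictly greater than the inserted value down to the next row. The recording tableau Q records, in position (i, j), the step at which that cell was added to P.
  Insert 1 (step 1): P = [1];  Q = [1]
  Insert 8 (step 2): P = [1, 8];  Q = [1, 2]
  Insert 2 (step 3): P = [1, 2] / [8];  Q = [1, 2] / [3]
  Insert 7 (step 4): P = [1, 2, 7] / [8];  Q = [1, 2, 4] / [3]
  Insert 5 (step 5): P = [1, 2, 5] / [7] / [8];  Q = [1, 2, 4] / [3] / [5]
  Insert 6 (step 6): P = [1, 2, 5, 6] / [7] / [8];  Q = [1, 2, 4, 6] / [3] / [5]
  Insert 4 (step 7): P = [1, 2, 4, 6] / [5] / [7] / [8];  Q = [1, 2, 4, 6] / [3] / [5] / [7]
  Insert 3 (step 8): P = [1, 2, 3, 6] / [4] / [5] / [7] / [8];  Q = [1, 2, 4, 6] / [3] / [5] / [7] / [8]
Final shape: (4, 1, 1, 1, 1).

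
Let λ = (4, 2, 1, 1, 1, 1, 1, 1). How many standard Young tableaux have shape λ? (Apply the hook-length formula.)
# SYT of shape (4, 2, 1, 1, 1, 1, 1, 1) = 945

Hook-length formula: f^λ = n! / Π hook(c), product over all cells c of the Young diagram. For λ = (4, 2, 1, 1, 1, 1, 1, 1), n = 12 boxes. Hook lengths by row (left-to-right, top-to-bottom): [11, 4, 2, 1]; [8, 1]; [6]; [5]; [4]; [3]; [2]; [1]. Product of hooks = 506880. So f^λ = 12! / 506880 = 479001600 / 506880 = 945.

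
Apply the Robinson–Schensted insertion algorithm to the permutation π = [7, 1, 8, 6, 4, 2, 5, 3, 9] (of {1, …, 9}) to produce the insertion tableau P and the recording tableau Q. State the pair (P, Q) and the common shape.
P = [1, 2, 3, 9] / [4, 5] / [6, 8] / [7];  Q = [1, 3, 7, 9] / [2, 4] / [5, 8] / [6];  common shape = (4, 2, 2, 1)

Row-insert the values π_1, π_2, … into P one at a time, bumping the leftmost entry strictly greater than the inserted value down to the next row. The recording tableau Q records, in position (i, j), the step at which that cell was added to P.
  Insert 7 (step 1): P = [7];  Q = [1]
  Insert 1 (step 2): P = [1] / [7];  Q = [1] / [2]
  Insert 8 (step 3): P = [1, 8] / [7];  Q = [1, 3] / [2]
  Insert 6 (step 4): P = [1, 6] / [7, 8];  Q = [1, 3] / [2, 4]
  Insert 4 (step 5): P = [1, 4] / [6, 8] / [7];  Q = [1, 3] / [2, 4] / [5]
  Insert 2 (step 6): P = [1, 2] / [4, 8] / [6] / [7];  Q = [1, 3] / [2, 4] / [5] / [6]
  Insert 5 (step 7): P = [1, 2, 5] / [4, 8] / [6] / [7];  Q = [1, 3, 7] / [2, 4] / [5] / [6]
  Insert 3 (step 8): P = [1, 2, 3] / [4, 5] / [6, 8] / [7];  Q = [1, 3, 7] / [2, 4] / [5, 8] / [6]
  Insert 9 (step 9): P = [1, 2, 3, 9] / [4, 5] / [6, 8] / [7];  Q = [1, 3, 7, 9] / [2, 4] / [5, 8] / [6]
Final shape: (4, 2, 2, 1).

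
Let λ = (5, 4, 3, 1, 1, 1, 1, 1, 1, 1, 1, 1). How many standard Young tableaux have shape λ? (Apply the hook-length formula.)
# SYT of shape (5, 4, 3, 1, 1, 1, 1, 1, 1, 1, 1, 1) = 24249225

Hook-length formula: f^λ = n! / Π hook(c), product over all cells c of the Young diagram. For λ = (5, 4, 3, 1, 1, 1, 1, 1, 1, 1, 1, 1), n = 21 boxes. Hook lengths by row (left-to-right, top-to-bottom): [16, 6, 5, 3, 1]; [14, 4, 3, 1]; [12, 2, 1]; [9]; [8]; [7]; [6]; [5]; [4]; [3]; [2]; [1]. Product of hooks = 2106910310400. So f^λ = 21! / 2106910310400 = 51090942171709440000 / 2106910310400 = 24249225.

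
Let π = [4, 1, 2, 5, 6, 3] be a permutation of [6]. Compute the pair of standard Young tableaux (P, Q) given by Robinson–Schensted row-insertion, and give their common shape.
P = [1, 2, 3, 6] / [4, 5];  Q = [1, 3, 4, 5] / [2, 6];  common shape = (4, 2)

Row-insert the values π_1, π_2, … into P one at a time, bumping the leftmost entry strictly greater than the inserted value down to the next row. The recording tableau Q records, in position (i, j), the step at which that cell was added to P.
  Insert 4 (step 1): P = [4];  Q = [1]
  Insert 1 (step 2): P = [1] / [4];  Q = [1] / [2]
  Insert 2 (step 3): P = [1, 2] / [4];  Q = [1, 3] / [2]
  Insert 5 (step 4): P = [1, 2, 5] / [4];  Q = [1, 3, 4] / [2]
  Insert 6 (step 5): P = [1, 2, 5, 6] / [4];  Q = [1, 3, 4, 5] / [2]
  Insert 3 (step 6): P = [1, 2, 3, 6] / [4, 5];  Q = [1, 3, 4, 5] / [2, 6]
Final shape: (4, 2).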